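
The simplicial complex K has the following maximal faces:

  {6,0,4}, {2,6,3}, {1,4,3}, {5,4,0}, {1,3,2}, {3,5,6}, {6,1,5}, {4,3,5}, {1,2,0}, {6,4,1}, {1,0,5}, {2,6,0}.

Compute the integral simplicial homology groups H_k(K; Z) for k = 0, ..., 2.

H_0 = Z,  H_1 = Z/2Z,  H_2 = 0.

We work with the vertex ordering 0 < 1 < 2 < 3 < 4 < 5 < 6. The simplices of K, each written with vertices in increasing order, are:

  0-simplices (7): [0], [1], [2], [3], [4], [5], [6]
  1-simplices (18): [0,1], [0,2], [0,4], [0,5], [0,6], [1,2], [1,3], [1,4], [1,5], [1,6], [2,3], [2,6], [3,4], [3,5], [3,6], [4,5], [4,6], [5,6]
  2-simplices (12): [0,1,2], [0,1,5], [0,2,6], [0,4,5], [0,4,6], [1,2,3], [1,3,4], [1,4,6], [1,5,6], [2,3,6], [3,4,5], [3,5,6]

Hence C_0 ≅ Z^7, C_1 ≅ Z^18, C_2 ≅ Z^12.

∂_1: C_1 → C_0 sends each edge [p,q] (with p < q) to q − p. For instance
  ∂[3,4] = [4] − [3].
The resulting 7×18 matrix has rank 6, and its Smith normal form has invariant factors (1,1,1,1,1,1).

∂_2: C_2 → C_1 maps a triangle to the signed sum of its edges. For instance
  ∂[0,4,5] = [4,5] − [0,5] + [0,4],
  ∂[3,4,5] = [4,5] − [3,5] + [3,4].
The resulting 18×12 matrix has rank 12, and its Smith normal form has invariant factors (1,1,1,1,1,1,1,1,1,1,1,2).

Reading off H_k = ker ∂_k / im ∂_{k+1}:

  H_0: rank C_0 − rank ∂_1 = 7 − 6 = 1, and the invariant factors of ∂_1 are all 1, so H_0 ≅ Z.
  H_1: rank ker ∂_1 − rank ∂_2 = (18 − 6) − 12 = 0, and ∂_2 has invariant factor 2 > 1, so H_1 ≅ Z/2Z.
  H_2: rank ker ∂_2 − rank ∂_3 = (12 − 12) − 0 = 0, and there is no ∂_3, so H_2 ≅ 0.

As a check, the Euler characteristic is 7 − 18 + 12 = 1, which agrees with 1 − 0 + 0 = 1.
(K is a triangulation of the real projective plane RP^2.)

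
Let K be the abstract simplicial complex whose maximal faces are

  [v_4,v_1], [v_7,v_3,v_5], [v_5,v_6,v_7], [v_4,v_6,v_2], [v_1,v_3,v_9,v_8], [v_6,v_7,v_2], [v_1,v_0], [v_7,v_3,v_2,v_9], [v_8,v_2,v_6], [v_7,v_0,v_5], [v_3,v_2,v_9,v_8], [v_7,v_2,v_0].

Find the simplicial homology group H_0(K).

K has 10 vertices, 25 edges, 17 triangles, 3 3-simplices.
rank ∂_0 = 0, rank ∂_1 = 9 ⇒ b_0 = 10 − 0 − 9 = 1; all invariant factors of ∂_1 are 1 so no torsion. So H_0 ≅ Z.

H_0 = Z.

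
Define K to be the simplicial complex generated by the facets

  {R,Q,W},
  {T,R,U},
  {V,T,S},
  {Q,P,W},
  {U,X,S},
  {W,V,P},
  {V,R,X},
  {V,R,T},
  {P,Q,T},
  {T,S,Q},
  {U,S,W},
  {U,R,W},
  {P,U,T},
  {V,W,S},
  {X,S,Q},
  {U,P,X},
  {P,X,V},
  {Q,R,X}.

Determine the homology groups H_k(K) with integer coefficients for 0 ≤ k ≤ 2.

Fix the vertex order P < Q < R < S < T < U < V < W < X and write every simplex with vertices in increasing order. Then dim K = 2 and the simplices of K are:

  0-simplices (9): P, Q, R, S, T, U, V, W, X
  1-simplices (27): PQ, PT, PU, PV, PW, PX, QR, QS, QT, QW, QX, RT, RU, RV, RW, RX, ST, SU, SV, SW, SX, TU, TV, UW, UX, VW, VX
  2-simplices (18): PQT, PQW, PTU, PUX, PVW, PVX, QRW, QRX, QST, QSX, RTU, RTV, RUW, RVX, STV, SUW, SUX, SVW

Hence C_0 ≅ Z^9, C_1 ≅ Z^27, C_2 ≅ Z^18.

The boundary map ∂_1: C_1 → C_0 maps an edge to its endpoints' difference, ∂[p,q] = q − p. For instance
  ∂QT = T − Q.
As a 9×27 matrix over Z this has rank 8, with invariant factors (1,1,1,1,1,1,1,1).

Boundary ∂_2: C_2 → C_1 maps a triangle to the signed sum of its edges. For instance
  ∂QRX = RX − QX + QR,
  ∂PTU = TU − PU + PT.
This gives a 27×18 integer matrix of rank 17; reducing to Smith normal form yields diagonal entries (1,1,1,1,1,1,1,1,1,1,1,1,1,1,1,1,1).

Now H_k = ker ∂_k / im ∂_{k+1}, so:

  H_0: rank C_0 − rank ∂_1 = 9 − 8 = 1, and the invariant factors of ∂_1 are all 1, so H_0 = Z.
  H_1: rank ker ∂_1 − rank ∂_2 = (27 − 8) − 17 = 2, and the invariant factors of ∂_2 are all 1, so H_1 = Z^2.
  H_2: rank ker ∂_2 − rank ∂_3 = (18 − 17) − 0 = 1, and there is no ∂_3, so H_2 = Z.

H_0 = Z,  H_1 = Z^2,  H_2 = Z.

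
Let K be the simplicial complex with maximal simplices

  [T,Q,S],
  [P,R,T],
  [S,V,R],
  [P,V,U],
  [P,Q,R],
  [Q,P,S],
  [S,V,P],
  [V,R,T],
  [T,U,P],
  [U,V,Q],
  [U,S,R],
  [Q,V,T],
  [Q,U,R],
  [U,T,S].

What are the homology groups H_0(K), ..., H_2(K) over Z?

H_0 = Z,  H_1 = Z^2,  H_2 = Z.

Take the total order P < Q < R < S < T < U < V on the vertex set. Then K (dimension 2) consists of the simplices:

  0-simplices (7): P, Q, R, S, T, U, V
  1-simplices (21): PQ, PR, PS, PT, PU, PV, QR, QS, QT, QU, QV, RS, RT, RU, RV, ST, SU, SV, TU, TV, UV
  2-simplices (14): PQR, PQS, PRT, PSV, PTU, PUV, QRU, QST, QTV, QUV, RSU, RSV, RTV, STU

Hence C_0 ≅ Z^7, C_1 ≅ Z^21, C_2 ≅ Z^14.

The boundary map ∂_1: C_1 → C_0 is given by ∂[p,q] = [q] − [p]. For instance
  ∂TV = V − T.
The resulting 7×21 matrix has rank 6, and its Smith normal form has invariant factors (1,1,1,1,1,1).

∂_2: C_2 → C_1 acts by ∂[p,q,r] = [q,r] − [p,r] + [p,q]. For instance
  ∂STU = TU − SU + ST,
  ∂QRU = RU − QU + QR.
The 21×14 boundary matrix has rank 13 and Smith normal form diag(1,1,1,1,1,1,1,1,1,1,1,1,1).

From H_k ≅ ker(∂_k) / im(∂_{k+1}) we obtain:

  H_0: rank C_0 − rank ∂_1 = 7 − 6 = 1, and the invariant factors of ∂_1 are all 1, so H_0 = Z.
  H_1: rank ker ∂_1 − rank ∂_2 = (21 − 6) − 13 = 2, and the invariant factors of ∂_2 are all 1, so H_1 = Z^2.
  H_2: rank ker ∂_2 − rank ∂_3 = (14 − 13) − 0 = 1, and there is no ∂_3, so H_2 = Z.

As a check, the Euler characteristic is 7 − 21 + 14 = 0, which agrees with 1 − 2 + 1 = 0.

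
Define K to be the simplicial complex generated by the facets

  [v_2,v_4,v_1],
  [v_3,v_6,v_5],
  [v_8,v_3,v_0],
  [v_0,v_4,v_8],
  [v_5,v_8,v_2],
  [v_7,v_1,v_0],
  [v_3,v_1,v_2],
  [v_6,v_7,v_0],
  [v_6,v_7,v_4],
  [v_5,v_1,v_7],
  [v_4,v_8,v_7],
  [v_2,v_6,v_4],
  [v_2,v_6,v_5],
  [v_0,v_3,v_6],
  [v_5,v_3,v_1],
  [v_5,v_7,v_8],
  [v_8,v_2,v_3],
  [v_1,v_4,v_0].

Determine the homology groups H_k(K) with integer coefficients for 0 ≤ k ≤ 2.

H_0 ≅ Z,  H_1 ≅ Z ⊕ Z/2Z,  H_2 = 0.

Fix the vertex order v_0 < v_1 < v_2 < v_3 < v_4 < v_5 < v_6 < v_7 < v_8 and write every simplex with vertices in increasing order. Then dim K = 2 and the simplices of K are:

  0-simplices (9): [v_0], [v_1], [v_2], [v_3], [v_4], [v_5], [v_6], [v_7], [v_8]
  1-simplices (27): (27 of them)
  2-simplices (18): (18 of them)

giving chain groups C_0 ≅ Z^9, C_1 ≅ Z^27, C_2 ≅ Z^18.

Boundary ∂_1: C_1 → C_0 sends each edge [p,q] (with p < q) to q − p.
The 9×27 boundary matrix has rank 8 and Smith normal form diag(1,1,1,1,1,1,1,1).

∂_2: C_2 → C_1 sends each 2-simplex [p,q,r] to [q,r] − [p,r] + [p,q]. For instance
  ∂[v_0,v_1,v_7] = [v_1,v_7] − [v_0,v_7] + [v_0,v_1],
  ∂[v_0,v_3,v_8] = [v_3,v_8] − [v_0,v_8] + [v_0,v_3].
The 27×18 boundary matrix has rank 18 and Smith normal form diag(1,1,1,1,1,1,1,1,1,1,1,1,1,1,1,1,1,2).

Now H_k = ker ∂_k / im ∂_{k+1}, so:

  H_0: rank C_0 − rank ∂_1 = 9 − 8 = 1, and the invariant factors of ∂_1 are all 1, so H_0 = Z.
  H_1: rank ker ∂_1 − rank ∂_2 = (27 − 8) − 18 = 1, and ∂_2 has invariant factor 2 > 1, so H_1 = Z ⊕ Z/2Z.
  H_2: rank ker ∂_2 − rank ∂_3 = (18 − 18) − 0 = 0, and there is no ∂_3, so H_2 = 0.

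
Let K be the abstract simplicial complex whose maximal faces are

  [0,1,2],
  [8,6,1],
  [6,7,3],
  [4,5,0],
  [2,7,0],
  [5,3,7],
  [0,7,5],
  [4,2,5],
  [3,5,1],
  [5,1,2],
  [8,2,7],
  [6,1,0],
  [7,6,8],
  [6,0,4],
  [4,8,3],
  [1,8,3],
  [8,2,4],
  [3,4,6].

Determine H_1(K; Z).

We work with the vertex ordering 0 < 1 < 2 < 3 < 4 < 5 < 6 < 7 < 8. The simplices of K, each written with vertices in increasing order, are:

  0-simplices (9): [0], [1], [2], [3], [4], [5], [6], [7], [8]
  1-simplices (27): (27 of them)
  2-simplices (18): [0,1,2], [0,1,6], [0,2,7], [0,4,5], [0,4,6], [0,5,7], [1,2,5], [1,3,5], [1,3,8], [1,6,8], [2,4,5], [2,4,8], [2,7,8], [3,4,6], [3,4,8], [3,5,7], [3,6,7], [6,7,8]

so the chain groups are C_0 ≅ Z^9, C_1 ≅ Z^27, C_2 ≅ Z^18.

Boundary ∂_1: C_1 → C_0 maps an edge to its endpoints' difference, ∂[p,q] = q − p.
As a 9×27 matrix over Z this has rank 8, with invariant factors (1,1,1,1,1,1,1,1).

∂_2: C_2 → C_1 sends each 2-simplex [p,q,r] to [q,r] − [p,r] + [p,q]. For instance
  ∂[2,7,8] = [7,8] − [2,8] + [2,7],
  ∂[2,4,5] = [4,5] − [2,5] + [2,4].
The 27×18 boundary matrix has rank 18 and Smith normal form diag(1,1,1,1,1,1,1,1,1,1,1,1,1,1,1,1,1,2).

Reading off H_k = ker ∂_k / im ∂_{k+1}:

  H_1: rank ker ∂_1 − rank ∂_2 = (27 − 8) − 18 = 1, and ∂_2 has invariant factor 2 > 1, so H_1 ≅ Z ⊕ Z/2.

H_1 ≅ Z ⊕ Z/2.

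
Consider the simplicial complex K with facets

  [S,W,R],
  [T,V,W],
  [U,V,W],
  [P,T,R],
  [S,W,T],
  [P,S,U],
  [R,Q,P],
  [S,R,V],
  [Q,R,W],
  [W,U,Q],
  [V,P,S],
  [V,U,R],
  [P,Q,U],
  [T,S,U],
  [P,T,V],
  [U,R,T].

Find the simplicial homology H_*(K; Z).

Order the vertices as P < Q < R < S < T < U < V < W. Listing each simplex with vertices in this order, K has dimension 2 with simplices:

  0-simplices (8): P, Q, R, S, T, U, V, W
  1-simplices (24): PQ, PR, PS, PT, PU, PV, QR, QU, QW, RS, RT, RU, RV, RW, ST, SU, SV, SW, TU, TV, TW, UV, UW, VW
  2-simplices (16): PQR, PQU, PRT, PSU, PSV, PTV, QRW, QUW, RSV, RSW, RTU, RUV, STU, STW, TVW, UVW

Hence C_0 ≅ Z^8, C_1 ≅ Z^24, C_2 ≅ Z^16.

The boundary map ∂_1: C_1 → C_0 maps an edge to its endpoints' difference, ∂[p,q] = q − p. For instance
  ∂SV = V − S.
The resulting 8×24 matrix has rank 7, and its Smith normal form has invariant factors (1,1,1,1,1,1,1).

The boundary map ∂_2: C_2 → C_1 acts by ∂[p,q,r] = [q,r] − [p,r] + [p,q]. For instance
  ∂UVW = VW − UW + UV,
  ∂RSV = SV − RV + RS.
The resulting 24×16 matrix has rank 15, and its Smith normal form has invariant factors (1,1,1,1,1,1,1,1,1,1,1,1,1,1,1).

Reading off H_k = ker ∂_k / im ∂_{k+1}:

  H_0: rank C_0 − rank ∂_1 = 8 − 7 = 1, and the invariant factors of ∂_1 are all 1, so H_0 = Z.
  H_1: rank ker ∂_1 − rank ∂_2 = (24 − 7) − 15 = 2, and the invariant factors of ∂_2 are all 1, so H_1 = Z^2.
  H_2: rank ker ∂_2 − rank ∂_3 = (16 − 15) − 0 = 1, and there is no ∂_3, so H_2 = Z.

H_0 ≅ Z,  H_1 ≅ Z^2,  H_2 ≅ Z.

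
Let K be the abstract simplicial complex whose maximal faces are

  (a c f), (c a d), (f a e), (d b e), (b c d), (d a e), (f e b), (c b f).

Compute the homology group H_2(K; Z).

H_2 ≅ Z.

Take the total order a < b < c < d < e < f on the vertex set. Then K (dimension 2) consists of the simplices:

  0-simplices (6): a, b, c, d, e, f
  1-simplices (12): ac, ad, ae, af, bc, bd, be, bf, cd, cf, de, ef
  2-simplices (8): acd, acf, ade, aef, bcd, bcf, bde, bef

so the chain groups are C_0 ≅ Z^6, C_1 ≅ Z^12, C_2 ≅ Z^8.

The boundary map ∂_1: C_1 → C_0 sends each edge [p,q] (with p < q) to q − p. For instance
  ∂bc = c − b.
The 6×12 boundary matrix has rank 5 and Smith normal form diag(1,1,1,1,1).

Boundary ∂_2: C_2 → C_1 sends each 2-simplex [p,q,r] to [q,r] − [p,r] + [p,q]. For instance
  ∂bcf = cf − bf + bc,
  ∂bde = de − be + bd.
This gives a 12×8 integer matrix of rank 7; reducing to Smith normal form yields diagonal entries (1,1,1,1,1,1,1).

Reading off H_k = ker ∂_k / im ∂_{k+1}:

  H_2: rank ker ∂_2 − rank ∂_3 = (8 − 7) − 0 = 1, and there is no ∂_3, so H_2 = Z.

(K is a triangulation of the 2-sphere S^2.)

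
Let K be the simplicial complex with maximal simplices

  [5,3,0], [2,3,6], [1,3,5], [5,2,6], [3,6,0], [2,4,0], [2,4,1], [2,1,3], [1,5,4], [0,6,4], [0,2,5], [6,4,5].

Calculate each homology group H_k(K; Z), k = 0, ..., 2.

H_0 = Z,  H_1 = Z/2Z,  H_2 = 0.

K has 7 vertices, 18 edges, 12 triangles.
rank ∂_0 = 0, rank ∂_1 = 6 ⇒ b_0 = 7 − 0 − 6 = 1; all invariant factors of ∂_1 are 1 so no torsion. So H_0 = Z.
rank ∂_1 = 6, rank ∂_2 = 12 ⇒ b_1 = 18 − 6 − 12 = 0; ∂_2 has invariant factor(s) [2] giving torsion. So H_1 = Z/2Z.
rank ∂_2 = 12, rank ∂_3 = 0 ⇒ b_2 = 12 − 12 − 0 = 0. So H_2 = 0.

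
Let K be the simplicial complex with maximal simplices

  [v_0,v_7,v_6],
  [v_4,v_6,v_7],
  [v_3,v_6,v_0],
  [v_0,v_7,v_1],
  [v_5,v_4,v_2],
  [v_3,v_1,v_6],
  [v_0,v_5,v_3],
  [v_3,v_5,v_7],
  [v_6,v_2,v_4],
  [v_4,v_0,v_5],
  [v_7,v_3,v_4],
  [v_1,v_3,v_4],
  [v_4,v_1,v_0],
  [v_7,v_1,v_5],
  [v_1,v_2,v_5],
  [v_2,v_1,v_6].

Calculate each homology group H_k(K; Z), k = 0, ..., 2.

H_0 ≅ Z,  H_1 ≅ Z^2,  H_2 ≅ Z.

Take the total order v_0 < v_1 < v_2 < v_3 < v_4 < v_5 < v_6 < v_7 on the vertex set. Then K (dimension 2) consists of the simplices:

  0-simplices (8): [v_0], [v_1], [v_2], [v_3], [v_4], [v_5], [v_6], [v_7]
  1-simplices (24): (24 of them)
  2-simplices (16): (16 of them)

Hence C_0 ≅ Z^8, C_1 ≅ Z^24, C_2 ≅ Z^16.

∂_1: C_1 → C_0 is given by ∂[p,q] = [q] − [p]. For instance
  ∂[v_0,v_1] = [v_1] − [v_0].
This gives a 8×24 integer matrix of rank 7; reducing to Smith normal form yields diagonal entries (1,1,1,1,1,1,1).

∂_2: C_2 → C_1 maps a triangle to the signed sum of its edges. For instance
  ∂[v_3,v_4,v_7] = [v_4,v_7] − [v_3,v_7] + [v_3,v_4],
  ∂[v_0,v_3,v_6] = [v_3,v_6] − [v_0,v_6] + [v_0,v_3].
The 24×16 boundary matrix has rank 15 and Smith normal form diag(1,1,1,1,1,1,1,1,1,1,1,1,1,1,1).

Now H_k = ker ∂_k / im ∂_{k+1}, so:

  H_0: rank C_0 − rank ∂_1 = 8 − 7 = 1, and the invariant factors of ∂_1 are all 1, so H_0 = Z.
  H_1: rank ker ∂_1 − rank ∂_2 = (24 − 7) − 15 = 2, and the invariant factors of ∂_2 are all 1, so H_1 = Z^2.
  H_2: rank ker ∂_2 − rank ∂_3 = (16 − 15) − 0 = 1, and there is no ∂_3, so H_2 = Z.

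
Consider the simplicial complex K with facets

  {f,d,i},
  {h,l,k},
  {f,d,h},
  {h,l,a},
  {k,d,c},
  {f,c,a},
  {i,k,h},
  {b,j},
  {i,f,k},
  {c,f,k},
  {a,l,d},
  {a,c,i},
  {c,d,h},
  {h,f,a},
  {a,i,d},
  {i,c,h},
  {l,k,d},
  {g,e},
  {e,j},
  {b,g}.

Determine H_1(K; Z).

Order the vertices as a < b < c < d < e < f < g < h < i < j < k < l. Listing each simplex with vertices in this order, K has dimension 2 with simplices:

  0-simplices (12): a, b, c, d, e, f, g, h, i, j, k, l
  1-simplices (28): ac, ad, af, ah, ai, al, bg, bj, cd, cf, ch, ci, ck, df, dh, di, dk, dl, eg, ej, fh, fi, fk, hi, hk, hl, ik, kl
  2-simplices (16): acf, aci, adi, adl, afh, ahl, cdh, cdk, cfk, chi, dfh, dfi, dkl, fik, hik, hkl

giving chain groups C_0 ≅ Z^12, C_1 ≅ Z^28, C_2 ≅ Z^16.

∂_1: C_1 → C_0 maps an edge to its endpoints' difference, ∂[p,q] = q − p. For instance
  ∂cd = d − c.
The resulting 12×28 matrix has rank 10, and its Smith normal form has invariant factors (1,1,1,1,1,1,1,1,1,1).

The boundary map ∂_2: C_2 → C_1 maps a triangle to the signed sum of its edges. For instance
  ∂cdk = dk − ck + cd,
  ∂adl = dl − al + ad.
The resulting 28×16 matrix has rank 15, and its Smith normal form has invariant factors (1,1,1,1,1,1,1,1,1,1,1,1,1,1,1).

Reading off H_k = ker ∂_k / im ∂_{k+1}:

  H_1: rank ker ∂_1 − rank ∂_2 = (28 − 10) − 15 = 3, and the invariant factors of ∂_2 are all 1, so H_1 ≅ Z^3.

H_1 ≅ Z^3.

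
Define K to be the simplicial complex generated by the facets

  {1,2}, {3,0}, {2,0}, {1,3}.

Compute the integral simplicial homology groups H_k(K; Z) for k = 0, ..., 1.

We work with the vertex ordering 0 < 1 < 2 < 3. The simplices of K, each written with vertices in increasing order, are:

  0-simplices (4): [0], [1], [2], [3]
  1-simplices (4): [0,2], [0,3], [1,2], [1,3]

so the chain groups are C_0 ≅ Z^4, C_1 ≅ Z^4.

The boundary map ∂_1: C_1 → C_0 sends each edge [p,q] (with p < q) to q − p. For instance
  ∂[0,3] = [3] − [0].
This gives a 4×4 integer matrix of rank 3; reducing to Smith normal form yields diagonal entries (1,1,1).

From H_k ≅ ker(∂_k) / im(∂_{k+1}) we obtain:

  H_0: rank C_0 − rank ∂_1 = 4 − 3 = 1, and the invariant factors of ∂_1 are all 1, so H_0 ≅ Z.
  H_1: rank ker ∂_1 − rank ∂_2 = (4 − 3) − 0 = 1, and there is no ∂_2, so H_1 ≅ Z.

H_0 ≅ Z,  H_1 ≅ Z.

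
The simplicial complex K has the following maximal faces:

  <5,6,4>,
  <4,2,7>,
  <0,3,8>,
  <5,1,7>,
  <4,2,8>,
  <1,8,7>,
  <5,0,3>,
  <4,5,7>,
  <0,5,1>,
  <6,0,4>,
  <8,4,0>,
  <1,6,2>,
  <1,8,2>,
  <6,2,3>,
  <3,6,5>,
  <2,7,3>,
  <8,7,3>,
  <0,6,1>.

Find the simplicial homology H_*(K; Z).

Order the vertices as 0 < 1 < 2 < 3 < 4 < 5 < 6 < 7 < 8. Listing each simplex with vertices in this order, K has dimension 2 with simplices:

  0-simplices (9): [0], [1], [2], [3], [4], [5], [6], [7], [8]
  1-simplices (27): (27 of them)
  2-simplices (18): [0,1,5], [0,1,6], [0,3,5], [0,3,8], [0,4,6], [0,4,8], [1,2,6], [1,2,8], [1,5,7], [1,7,8], [2,3,6], [2,3,7], [2,4,7], [2,4,8], [3,5,6], [3,7,8], [4,5,6], [4,5,7]

giving chain groups C_0 ≅ Z^9, C_1 ≅ Z^27, C_2 ≅ Z^18.

∂_1: C_1 → C_0 is given by ∂[p,q] = [q] − [p].
The resulting 9×27 matrix has rank 8, and its Smith normal form has invariant factors (1,1,1,1,1,1,1,1).

Boundary ∂_2: C_2 → C_1 maps a triangle to the signed sum of its edges. For instance
  ∂[4,5,6] = [5,6] − [4,6] + [4,5],
  ∂[1,2,8] = [2,8] − [1,8] + [1,2].
The resulting 27×18 matrix has rank 18, and its Smith normal form has invariant factors (1,1,1,1,1,1,1,1,1,1,1,1,1,1,1,1,1,2).

From H_k ≅ ker(∂_k) / im(∂_{k+1}) we obtain:

  H_0: rank C_0 − rank ∂_1 = 9 − 8 = 1, and the invariant factors of ∂_1 are all 1, so H_0 = Z.
  H_1: rank ker ∂_1 − rank ∂_2 = (27 − 8) − 18 = 1, and ∂_2 has invariant factor 2 > 1, so H_1 = Z ⊕ Z/2.
  H_2: rank ker ∂_2 − rank ∂_3 = (18 − 18) − 0 = 0, and there is no ∂_3, so H_2 = 0.

As a check, the Euler characteristic is 9 − 27 + 18 = 0, which agrees with 1 − 1 + 0 = 0.

H_0 = Z,  H_1 = Z ⊕ Z/2,  H_2 = 0.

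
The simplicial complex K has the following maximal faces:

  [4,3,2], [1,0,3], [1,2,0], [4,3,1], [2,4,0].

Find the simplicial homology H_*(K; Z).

H_0 ≅ Z,  H_1 ≅ Z,  H_2 = 0.

Fix the vertex order 0 < 1 < 2 < 3 < 4 and write every simplex with vertices in increasing order. Then dim K = 2 and the simplices of K are:

  0-simplices (5): [0], [1], [2], [3], [4]
  1-simplices (10): [0,1], [0,2], [0,3], [0,4], [1,2], [1,3], [1,4], [2,3], [2,4], [3,4]
  2-simplices (5): [0,1,2], [0,1,3], [0,2,4], [1,3,4], [2,3,4]

giving chain groups C_0 ≅ Z^5, C_1 ≅ Z^10, C_2 ≅ Z^5.

The boundary map ∂_1: C_1 → C_0 maps an edge to its endpoints' difference, ∂[p,q] = q − p. For instance
  ∂[0,2] = [2] − [0].
As a 5×10 matrix over Z this has rank 4, with invariant factors (1,1,1,1).

The boundary map ∂_2: C_2 → C_1 acts by ∂[p,q,r] = [q,r] − [p,r] + [p,q]. For instance
  ∂[0,1,3] = [1,3] − [0,3] + [0,1],
  ∂[0,1,2] = [1,2] − [0,2] + [0,1].
The 10×5 boundary matrix has rank 5 and Smith normal form diag(1,1,1,1,1).

Now H_k = ker ∂_k / im ∂_{k+1}, so:

  H_0: rank C_0 − rank ∂_1 = 5 − 4 = 1, and the invariant factors of ∂_1 are all 1, so H_0 ≅ Z.
  H_1: rank ker ∂_1 − rank ∂_2 = (10 − 4) − 5 = 1, and the invariant factors of ∂_2 are all 1, so H_1 ≅ Z.
  H_2: rank ker ∂_2 − rank ∂_3 = (5 − 5) − 0 = 0, and there is no ∂_3, so H_2 ≅ 0.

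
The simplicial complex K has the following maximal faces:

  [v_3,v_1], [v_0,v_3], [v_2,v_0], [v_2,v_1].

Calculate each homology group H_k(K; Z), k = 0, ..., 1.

K has 4 vertices, 4 edges.
rank ∂_0 = 0, rank ∂_1 = 3 ⇒ b_0 = 4 − 0 − 3 = 1; all invariant factors of ∂_1 are 1 so no torsion. So H_0 = Z.
rank ∂_1 = 3, rank ∂_2 = 0 ⇒ b_1 = 4 − 3 − 0 = 1. So H_1 = Z.

H_0 = Z,  H_1 = Z.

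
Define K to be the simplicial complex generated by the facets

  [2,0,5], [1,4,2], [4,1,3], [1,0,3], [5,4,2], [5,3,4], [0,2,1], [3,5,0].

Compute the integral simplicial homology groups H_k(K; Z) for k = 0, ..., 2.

Fix the vertex order 0 < 1 < 2 < 3 < 4 < 5 and write every simplex with vertices in increasing order. Then dim K = 2 and the simplices of K are:

  0-simplices (6): [0], [1], [2], [3], [4], [5]
  1-simplices (12): [0,1], [0,2], [0,3], [0,5], [1,2], [1,3], [1,4], [2,4], [2,5], [3,4], [3,5], [4,5]
  2-simplices (8): [0,1,2], [0,1,3], [0,2,5], [0,3,5], [1,2,4], [1,3,4], [2,4,5], [3,4,5]

Hence C_0 ≅ Z^6, C_1 ≅ Z^12, C_2 ≅ Z^8.

The boundary map ∂_1: C_1 → C_0 is given by ∂[p,q] = [q] − [p]. For instance
  ∂[3,5] = [5] − [3].
The 6×12 boundary matrix has rank 5 and Smith normal form diag(1,1,1,1,1).

∂_2: C_2 → C_1 sends each 2-simplex [p,q,r] to [q,r] − [p,r] + [p,q]. For instance
  ∂[3,4,5] = [4,5] − [3,5] + [3,4],
  ∂[2,4,5] = [4,5] − [2,5] + [2,4].
As a 12×8 matrix over Z this has rank 7, with invariant factors (1,1,1,1,1,1,1).

Reading off H_k = ker ∂_k / im ∂_{k+1}:

  H_0: rank C_0 − rank ∂_1 = 6 − 5 = 1, and the invariant factors of ∂_1 are all 1, so H_0 = Z.
  H_1: rank ker ∂_1 − rank ∂_2 = (12 − 5) − 7 = 0, and the invariant factors of ∂_2 are all 1, so H_1 = 0.
  H_2: rank ker ∂_2 − rank ∂_3 = (8 − 7) − 0 = 1, and there is no ∂_3, so H_2 = Z.

H_0 ≅ Z,  H_1 = 0,  H_2 ≅ Z.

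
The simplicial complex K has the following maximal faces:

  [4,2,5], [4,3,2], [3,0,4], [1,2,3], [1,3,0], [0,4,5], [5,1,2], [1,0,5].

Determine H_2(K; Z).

H_2 ≅ Z.

Fix the vertex order 0 < 1 < 2 < 3 < 4 < 5 and write every simplex with vertices in increasing order. Then dim K = 2 and the simplices of K are:

  0-simplices (6): [0], [1], [2], [3], [4], [5]
  1-simplices (12): [0,1], [0,3], [0,4], [0,5], [1,2], [1,3], [1,5], [2,3], [2,4], [2,5], [3,4], [4,5]
  2-simplices (8): [0,1,3], [0,1,5], [0,3,4], [0,4,5], [1,2,3], [1,2,5], [2,3,4], [2,4,5]

giving chain groups C_0 ≅ Z^6, C_1 ≅ Z^12, C_2 ≅ Z^8.

The boundary map ∂_1: C_1 → C_0 sends each edge [p,q] (with p < q) to q − p.
The resulting 6×12 matrix has rank 5, and its Smith normal form has invariant factors (1,1,1,1,1).

∂_2: C_2 → C_1 maps a triangle to the signed sum of its edges. For instance
  ∂[2,4,5] = [4,5] − [2,5] + [2,4],
  ∂[2,3,4] = [3,4] − [2,4] + [2,3].
The 12×8 boundary matrix has rank 7 and Smith normal form diag(1,1,1,1,1,1,1).

Computing H_k = (kernel of ∂_k) / (image of ∂_{k+1}):

  H_2: rank ker ∂_2 − rank ∂_3 = (8 − 7) − 0 = 1, and there is no ∂_3, so H_2 ≅ Z.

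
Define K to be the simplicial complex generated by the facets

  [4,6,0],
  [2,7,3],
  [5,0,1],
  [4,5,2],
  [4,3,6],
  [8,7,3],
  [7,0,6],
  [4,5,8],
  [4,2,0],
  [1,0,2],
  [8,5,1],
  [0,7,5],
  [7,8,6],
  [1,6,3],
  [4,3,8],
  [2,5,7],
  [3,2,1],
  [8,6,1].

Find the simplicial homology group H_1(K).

K has 9 vertices, 27 edges, 18 triangles.
rank ∂_1 = 8, rank ∂_2 = 18 ⇒ b_1 = 27 − 8 − 18 = 1; ∂_2 has invariant factor(s) [2] giving torsion. So H_1 ≅ Z × Z/2.

H_1 = Z × Z/2.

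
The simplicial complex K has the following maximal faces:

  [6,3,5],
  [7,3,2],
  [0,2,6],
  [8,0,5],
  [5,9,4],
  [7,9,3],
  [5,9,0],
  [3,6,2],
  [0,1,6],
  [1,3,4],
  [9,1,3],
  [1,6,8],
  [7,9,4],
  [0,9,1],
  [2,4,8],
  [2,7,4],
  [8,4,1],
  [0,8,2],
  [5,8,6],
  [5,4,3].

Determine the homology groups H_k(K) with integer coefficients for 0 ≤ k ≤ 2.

Fix the vertex order 0 < 1 < 2 < 3 < 4 < 5 < 6 < 7 < 8 < 9 and write every simplex with vertices in increasing order. Then dim K = 2 and the simplices of K are:

  0-simplices (10): [0], [1], [2], [3], [4], [5], [6], [7], [8], [9]
  1-simplices (30): (30 of them)
  2-simplices (20): (20 of them)

giving chain groups C_0 ≅ Z^10, C_1 ≅ Z^30, C_2 ≅ Z^20.

Boundary ∂_1: C_1 → C_0 sends each edge [p,q] (with p < q) to q − p. For instance
  ∂[1,6] = [6] − [1].
As a 10×30 matrix over Z this has rank 9, with invariant factors (1,1,1,1,1,1,1,1,1).

∂_2: C_2 → C_1 sends each 2-simplex [p,q,r] to [q,r] − [p,r] + [p,q]. For instance
  ∂[5,6,8] = [6,8] − [5,8] + [5,6],
  ∂[0,2,8] = [2,8] − [0,8] + [0,2].
As a 30×20 matrix over Z this has rank 20, with invariant factors (1,1,1,1,1,1,1,1,1,1,1,1,1,1,1,1,1,1,1,2).

From H_k ≅ ker(∂_k) / im(∂_{k+1}) we obtain:

  H_0: rank C_0 − rank ∂_1 = 10 − 9 = 1, and the invariant factors of ∂_1 are all 1, so H_0 ≅ Z.
  H_1: rank ker ∂_1 − rank ∂_2 = (30 − 9) − 20 = 1, and ∂_2 has invariant factor 2 > 1, so H_1 ≅ Z ⊕ Z/2.
  H_2: rank ker ∂_2 − rank ∂_3 = (20 − 20) − 0 = 0, and there is no ∂_3, so H_2 ≅ 0.

As a check, the Euler characteristic is 10 − 30 + 20 = 0, which agrees with 1 − 1 + 0 = 0.
(K is a triangulation of the Klein bottle.)

H_0 ≅ Z,  H_1 ≅ Z ⊕ Z/2,  H_2 = 0.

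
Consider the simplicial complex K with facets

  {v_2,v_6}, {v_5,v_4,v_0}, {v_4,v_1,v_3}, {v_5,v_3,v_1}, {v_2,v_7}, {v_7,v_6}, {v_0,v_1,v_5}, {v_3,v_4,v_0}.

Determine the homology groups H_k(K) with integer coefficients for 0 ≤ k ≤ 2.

H_0 ≅ Z^2,  H_1 ≅ Z^2,  H_2 = 0.

Fix the vertex order v_0 < v_1 < v_2 < v_3 < v_4 < v_5 < v_6 < v_7 and write every simplex with vertices in increasing order. Then dim K = 2 and the simplices of K are:

  0-simplices (8): [v_0], [v_1], [v_2], [v_3], [v_4], [v_5], [v_6], [v_7]
  1-simplices (13): [v_0,v_1], [v_0,v_3], [v_0,v_4], [v_0,v_5], [v_1,v_3], [v_1,v_4], [v_1,v_5], [v_2,v_6], [v_2,v_7], [v_3,v_4], [v_3,v_5], [v_4,v_5], [v_6,v_7]
  2-simplices (5): [v_0,v_1,v_5], [v_0,v_3,v_4], [v_0,v_4,v_5], [v_1,v_3,v_4], [v_1,v_3,v_5]

giving chain groups C_0 ≅ Z^8, C_1 ≅ Z^13, C_2 ≅ Z^5.

The boundary map ∂_1: C_1 → C_0 maps an edge to its endpoints' difference, ∂[p,q] = q − p. For instance
  ∂[v_1,v_4] = [v_4] − [v_1].
The resulting 8×13 matrix has rank 6, and its Smith normal form has invariant factors (1,1,1,1,1,1).

∂_2: C_2 → C_1 maps a triangle to the signed sum of its edges. For instance
  ∂[v_0,v_1,v_5] = [v_1,v_5] − [v_0,v_5] + [v_0,v_1],
  ∂[v_0,v_4,v_5] = [v_4,v_5] − [v_0,v_5] + [v_0,v_4].
This gives a 13×5 integer matrix of rank 5; reducing to Smith normal form yields diagonal entries (1,1,1,1,1).

Reading off H_k = ker ∂_k / im ∂_{k+1}:

  H_0: rank C_0 − rank ∂_1 = 8 − 6 = 2, and the invariant factors of ∂_1 are all 1, so H_0 = Z^2.
  H_1: rank ker ∂_1 − rank ∂_2 = (13 − 6) − 5 = 2, and the invariant factors of ∂_2 are all 1, so H_1 = Z^2.
  H_2: rank ker ∂_2 − rank ∂_3 = (5 − 5) − 0 = 0, and there is no ∂_3, so H_2 = 0.

(K is a triangulation of the disjoint union of the circle S^1 and the Möbius band.)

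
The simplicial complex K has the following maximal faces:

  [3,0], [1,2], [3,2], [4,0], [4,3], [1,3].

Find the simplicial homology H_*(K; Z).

We work with the vertex ordering 0 < 1 < 2 < 3 < 4. The simplices of K, each written with vertices in increasing order, are:

  0-simplices (5): [0], [1], [2], [3], [4]
  1-simplices (6): [0,3], [0,4], [1,2], [1,3], [2,3], [3,4]

giving chain groups C_0 ≅ Z^5, C_1 ≅ Z^6.

Boundary ∂_1: C_1 → C_0 is given by ∂[p,q] = [q] − [p].
The 5×6 boundary matrix has rank 4 and Smith normal form diag(1,1,1,1).

Now H_k = ker ∂_k / im ∂_{k+1}, so:

  H_0: rank C_0 − rank ∂_1 = 5 − 4 = 1, and the invariant factors of ∂_1 are all 1, so H_0 ≅ Z.
  H_1: rank ker ∂_1 − rank ∂_2 = (6 − 4) − 0 = 2, and there is no ∂_2, so H_1 ≅ Z^2.

As a check, the Euler characteristic is 5 − 6 = -1, which agrees with 1 − 2 = -1.

H_0 ≅ Z,  H_1 ≅ Z^2.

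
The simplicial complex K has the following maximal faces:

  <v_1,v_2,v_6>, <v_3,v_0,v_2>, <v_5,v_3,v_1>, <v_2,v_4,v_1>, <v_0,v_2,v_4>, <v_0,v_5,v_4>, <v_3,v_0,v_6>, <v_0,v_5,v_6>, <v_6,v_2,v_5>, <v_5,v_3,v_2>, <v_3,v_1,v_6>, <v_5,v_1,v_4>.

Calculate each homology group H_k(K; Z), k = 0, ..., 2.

H_0 = Z,  H_1 = Z/2,  H_2 = 0.

Fix the vertex order v_0 < v_1 < v_2 < v_3 < v_4 < v_5 < v_6 and write every simplex with vertices in increasing order. Then dim K = 2 and the simplices of K are:

  0-simplices (7): [v_0], [v_1], [v_2], [v_3], [v_4], [v_5], [v_6]
  1-simplices (18): (18 of them)
  2-simplices (12): (12 of them)

so the chain groups are C_0 ≅ Z^7, C_1 ≅ Z^18, C_2 ≅ Z^12.

The boundary map ∂_1: C_1 → C_0 maps an edge to its endpoints' difference, ∂[p,q] = q − p. For instance
  ∂[v_0,v_3] = [v_3] − [v_0].
The resulting 7×18 matrix has rank 6, and its Smith normal form has invariant factors (1,1,1,1,1,1).

The boundary map ∂_2: C_2 → C_1 maps a triangle to the signed sum of its edges. For instance
  ∂[v_0,v_4,v_5] = [v_4,v_5] − [v_0,v_5] + [v_0,v_4],
  ∂[v_0,v_2,v_4] = [v_2,v_4] − [v_0,v_4] + [v_0,v_2].
The resulting 18×12 matrix has rank 12, and its Smith normal form has invariant factors (1,1,1,1,1,1,1,1,1,1,1,2).

From H_k ≅ ker(∂_k) / im(∂_{k+1}) we obtain:

  H_0: rank C_0 − rank ∂_1 = 7 − 6 = 1, and the invariant factors of ∂_1 are all 1, so H_0 ≅ Z.
  H_1: rank ker ∂_1 − rank ∂_2 = (18 − 6) − 12 = 0, and ∂_2 has invariant factor 2 > 1, so H_1 ≅ Z/2.
  H_2: rank ker ∂_2 − rank ∂_3 = (12 − 12) − 0 = 0, and there is no ∂_3, so H_2 ≅ 0.

As a check, the Euler characteristic is 7 − 18 + 12 = 1, which agrees with 1 − 0 + 0 = 1.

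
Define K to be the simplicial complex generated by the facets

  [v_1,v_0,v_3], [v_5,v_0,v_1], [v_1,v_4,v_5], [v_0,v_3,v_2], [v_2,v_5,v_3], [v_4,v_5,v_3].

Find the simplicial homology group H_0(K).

Fix the vertex order v_0 < v_1 < v_2 < v_3 < v_4 < v_5 and write every simplex with vertices in increasing order. Then dim K = 2 and the simplices of K are:

  0-simplices (6): [v_0], [v_1], [v_2], [v_3], [v_4], [v_5]
  1-simplices (12): [v_0,v_1], [v_0,v_2], [v_0,v_3], [v_0,v_5], [v_1,v_3], [v_1,v_4], [v_1,v_5], [v_2,v_3], [v_2,v_5], [v_3,v_4], [v_3,v_5], [v_4,v_5]
  2-simplices (6): [v_0,v_1,v_3], [v_0,v_1,v_5], [v_0,v_2,v_3], [v_1,v_4,v_5], [v_2,v_3,v_5], [v_3,v_4,v_5]

so the chain groups are C_0 ≅ Z^6, C_1 ≅ Z^12, C_2 ≅ Z^6.

Boundary ∂_1: C_1 → C_0 is given by ∂[p,q] = [q] − [p]. For instance
  ∂[v_3,v_4] = [v_4] − [v_3].
The resulting 6×12 matrix has rank 5, and its Smith normal form has invariant factors (1,1,1,1,1).

Boundary ∂_2: C_2 → C_1 acts by ∂[p,q,r] = [q,r] − [p,r] + [p,q]. For instance
  ∂[v_0,v_1,v_3] = [v_1,v_3] − [v_0,v_3] + [v_0,v_1],
  ∂[v_3,v_4,v_5] = [v_4,v_5] − [v_3,v_5] + [v_3,v_4].
This gives a 12×6 integer matrix of rank 6; reducing to Smith normal form yields diagonal entries (1,1,1,1,1,1).

Computing H_k = (kernel of ∂_k) / (image of ∂_{k+1}):

  H_0: rank C_0 − rank ∂_1 = 6 − 5 = 1, and the invariant factors of ∂_1 are all 1, so H_0 = Z.

H_0 ≅ Z.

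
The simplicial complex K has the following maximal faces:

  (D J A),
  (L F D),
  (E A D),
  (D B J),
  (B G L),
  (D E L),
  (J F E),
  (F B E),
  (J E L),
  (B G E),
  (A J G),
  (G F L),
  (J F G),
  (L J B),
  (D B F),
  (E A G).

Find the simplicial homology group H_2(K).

H_2 = Z.

K has 8 vertices, 24 edges, 16 triangles.
rank ∂_2 = 15, rank ∂_3 = 0 ⇒ b_2 = 16 − 15 − 0 = 1. So H_2 = Z.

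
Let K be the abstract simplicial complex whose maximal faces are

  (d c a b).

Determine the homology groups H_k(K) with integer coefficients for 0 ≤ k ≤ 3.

H_0 ≅ Z,  H_1 = 0,  H_2 = 0,  H_3 = 0.

K has 4 vertices, 6 edges, 4 triangles, 1 3-simplex.
rank ∂_0 = 0, rank ∂_1 = 3 ⇒ b_0 = 4 − 0 − 3 = 1; all invariant factors of ∂_1 are 1 so no torsion. So H_0 = Z.
rank ∂_1 = 3, rank ∂_2 = 3 ⇒ b_1 = 6 − 3 − 3 = 0; all invariant factors of ∂_2 are 1 so no torsion. So H_1 = 0.
rank ∂_2 = 3, rank ∂_3 = 1 ⇒ b_2 = 4 − 3 − 1 = 0; all invariant factors of ∂_3 are 1 so no torsion. So H_2 = 0.
rank ∂_3 = 1, rank ∂_4 = 0 ⇒ b_3 = 1 − 1 − 0 = 0. So H_3 = 0.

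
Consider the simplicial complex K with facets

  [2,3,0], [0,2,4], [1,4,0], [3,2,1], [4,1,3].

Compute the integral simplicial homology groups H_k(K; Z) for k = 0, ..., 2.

Take the total order 0 < 1 < 2 < 3 < 4 on the vertex set. Then K (dimension 2) consists of the simplices:

  0-simplices (5): [0], [1], [2], [3], [4]
  1-simplices (10): [0,1], [0,2], [0,3], [0,4], [1,2], [1,3], [1,4], [2,3], [2,4], [3,4]
  2-simplices (5): [0,1,4], [0,2,3], [0,2,4], [1,2,3], [1,3,4]

giving chain groups C_0 ≅ Z^5, C_1 ≅ Z^10, C_2 ≅ Z^5.

The boundary map ∂_1: C_1 → C_0 is given by ∂[p,q] = [q] − [p].
The 5×10 boundary matrix has rank 4 and Smith normal form diag(1,1,1,1).

The boundary map ∂_2: C_2 → C_1 maps a triangle to the signed sum of its edges. For instance
  ∂[1,3,4] = [3,4] − [1,4] + [1,3],
  ∂[0,2,4] = [2,4] − [0,4] + [0,2].
This gives a 10×5 integer matrix of rank 5; reducing to Smith normal form yields diagonal entries (1,1,1,1,1).

Reading off H_k = ker ∂_k / im ∂_{k+1}:

  H_0: rank C_0 − rank ∂_1 = 5 − 4 = 1, and the invariant factors of ∂_1 are all 1, so H_0 ≅ Z.
  H_1: rank ker ∂_1 − rank ∂_2 = (10 − 4) − 5 = 1, and the invariant factors of ∂_2 are all 1, so H_1 ≅ Z.
  H_2: rank ker ∂_2 − rank ∂_3 = (5 − 5) − 0 = 0, and there is no ∂_3, so H_2 ≅ 0.

(K is a triangulation of the Möbius band.)

H_0 ≅ Z,  H_1 ≅ Z,  H_2 = 0.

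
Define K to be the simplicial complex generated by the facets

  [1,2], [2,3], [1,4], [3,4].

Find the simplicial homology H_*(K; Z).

Order the vertices as 1 < 2 < 3 < 4. Listing each simplex with vertices in this order, K has dimension 1 with simplices:

  0-simplices (4): [1], [2], [3], [4]
  1-simplices (4): [1,2], [1,4], [2,3], [3,4]

so the chain groups are C_0 ≅ Z^4, C_1 ≅ Z^4.

Boundary ∂_1: C_1 → C_0 sends each edge [p,q] (with p < q) to q − p. For instance
  ∂[3,4] = [4] − [3].
The 4×4 boundary matrix has rank 3 and Smith normal form diag(1,1,1).

Reading off H_k = ker ∂_k / im ∂_{k+1}:

  H_0: rank C_0 − rank ∂_1 = 4 − 3 = 1, and the invariant factors of ∂_1 are all 1, so H_0 = Z.
  H_1: rank ker ∂_1 − rank ∂_2 = (4 − 3) − 0 = 1, and there is no ∂_2, so H_1 = Z.

(K is a triangulation of the circle S^1.)

H_0 ≅ Z,  H_1 ≅ Z.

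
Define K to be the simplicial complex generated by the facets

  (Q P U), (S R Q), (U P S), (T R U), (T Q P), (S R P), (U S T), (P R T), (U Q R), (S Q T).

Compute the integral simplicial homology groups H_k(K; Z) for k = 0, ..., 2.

H_0 = Z,  H_1 = Z/2Z,  H_2 = 0.

Fix the vertex order P < Q < R < S < T < U and write every simplex with vertices in increasing order. Then dim K = 2 and the simplices of K are:

  0-simplices (6): P, Q, R, S, T, U
  1-simplices (15): PQ, PR, PS, PT, PU, QR, QS, QT, QU, RS, RT, RU, ST, SU, TU
  2-simplices (10): PQT, PQU, PRS, PRT, PSU, QRS, QRU, QST, RTU, STU

Hence C_0 ≅ Z^6, C_1 ≅ Z^15, C_2 ≅ Z^10.

The boundary map ∂_1: C_1 → C_0 sends each edge [p,q] (with p < q) to q − p.
As a 6×15 matrix over Z this has rank 5, with invariant factors (1,1,1,1,1).

Boundary ∂_2: C_2 → C_1 acts by ∂[p,q,r] = [q,r] − [p,r] + [p,q]. For instance
  ∂STU = TU − SU + ST,
  ∂PQT = QT − PT + PQ.
The resulting 15×10 matrix has rank 10, and its Smith normal form has invariant factors (1,1,1,1,1,1,1,1,1,2).

Computing H_k = (kernel of ∂_k) / (image of ∂_{k+1}):

  H_0: rank C_0 − rank ∂_1 = 6 − 5 = 1, and the invariant factors of ∂_1 are all 1, so H_0 = Z.
  H_1: rank ker ∂_1 − rank ∂_2 = (15 − 5) − 10 = 0, and ∂_2 has invariant factor 2 > 1, so H_1 = Z/2Z.
  H_2: rank ker ∂_2 − rank ∂_3 = (10 − 10) − 0 = 0, and there is no ∂_3, so H_2 = 0.

As a check, the Euler characteristic is 6 − 15 + 10 = 1, which agrees with 1 − 0 + 0 = 1.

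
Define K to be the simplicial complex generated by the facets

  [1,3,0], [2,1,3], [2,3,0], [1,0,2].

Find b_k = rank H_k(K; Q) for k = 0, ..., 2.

b_0 = 1, b_1 = 0, b_2 = 1.

Fix the vertex order 0 < 1 < 2 < 3 and write every simplex with vertices in increasing order. Then dim K = 2 and the simplices of K are:

  0-simplices (4): [0], [1], [2], [3]
  1-simplices (6): [0,1], [0,2], [0,3], [1,2], [1,3], [2,3]
  2-simplices (4): [0,1,2], [0,1,3], [0,2,3], [1,2,3]

Hence C_0 ≅ Z^4, C_1 ≅ Z^6, C_2 ≅ Z^4.

The boundary map ∂_1: C_1 → C_0 maps an edge to its endpoints' difference, ∂[p,q] = q − p. For instance
  ∂[0,3] = [3] − [0].
This gives a 4×6 integer matrix of rank 3; reducing to Smith normal form yields diagonal entries (1,1,1).

∂_2: C_2 → C_1 acts by ∂[p,q,r] = [q,r] − [p,r] + [p,q]. For instance
  ∂[0,1,3] = [1,3] − [0,3] + [0,1],
  ∂[0,2,3] = [2,3] − [0,3] + [0,2].
This gives a 6×4 integer matrix of rank 3; reducing to Smith normal form yields diagonal entries (1,1,1).

Now H_k = ker ∂_k / im ∂_{k+1}, so:

  H_0: rank C_0 − rank ∂_1 = 4 − 3 = 1, and the invariant factors of ∂_1 are all 1, so H_0 = Z.
  H_1: rank ker ∂_1 − rank ∂_2 = (6 − 3) − 3 = 0, and the invariant factors of ∂_2 are all 1, so H_1 = 0.
  H_2: rank ker ∂_2 − rank ∂_3 = (4 − 3) − 0 = 1, and there is no ∂_3, so H_2 = Z.

As a check, the Euler characteristic is 4 − 6 + 4 = 2, which agrees with 1 − 0 + 1 = 2.
(K is a triangulation of the 2-sphere S^2.)

Hence the Betti numbers are b_0 = 1, b_1 = 0, b_2 = 1.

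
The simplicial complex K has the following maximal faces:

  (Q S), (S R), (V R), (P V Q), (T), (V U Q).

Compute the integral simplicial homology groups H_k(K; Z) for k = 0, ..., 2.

H_0 ≅ Z^2,  H_1 ≅ Z,  H_2 = 0.

Take the total order P < Q < R < S < T < U < V on the vertex set. Then K (dimension 2) consists of the simplices:

  0-simplices (7): P, Q, R, S, T, U, V
  1-simplices (8): PQ, PV, QS, QU, QV, RS, RV, UV
  2-simplices (2): PQV, QUV

giving chain groups C_0 ≅ Z^7, C_1 ≅ Z^8, C_2 ≅ Z^2.

Boundary ∂_1: C_1 → C_0 maps an edge to its endpoints' difference, ∂[p,q] = q − p. For instance
  ∂QS = S − Q.
This gives a 7×8 integer matrix of rank 5; reducing to Smith normal form yields diagonal entries (1,1,1,1,1).

∂_2: C_2 → C_1 maps a triangle to the signed sum of its edges. For instance
  ∂QUV = UV − QV + QU,
  ∂PQV = QV − PV + PQ.
This gives a 8×2 integer matrix of rank 2; reducing to Smith normal form yields diagonal entries (1,1).

Computing H_k = (kernel of ∂_k) / (image of ∂_{k+1}):

  H_0: rank C_0 − rank ∂_1 = 7 − 5 = 2, and the invariant factors of ∂_1 are all 1, so H_0 = Z^2.
  H_1: rank ker ∂_1 − rank ∂_2 = (8 − 5) − 2 = 1, and the invariant factors of ∂_2 are all 1, so H_1 = Z.
  H_2: rank ker ∂_2 − rank ∂_3 = (2 − 2) − 0 = 0, and there is no ∂_3, so H_2 = 0.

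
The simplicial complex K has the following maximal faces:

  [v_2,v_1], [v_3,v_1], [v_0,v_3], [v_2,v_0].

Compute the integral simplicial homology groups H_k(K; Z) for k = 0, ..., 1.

H_0 = Z,  H_1 = Z.

Take the total order v_0 < v_1 < v_2 < v_3 on the vertex set. Then K (dimension 1) consists of the simplices:

  0-simplices (4): [v_0], [v_1], [v_2], [v_3]
  1-simplices (4): [v_0,v_2], [v_0,v_3], [v_1,v_2], [v_1,v_3]

so the chain groups are C_0 ≅ Z^4, C_1 ≅ Z^4.

Boundary ∂_1: C_1 → C_0 maps an edge to its endpoints' difference, ∂[p,q] = q − p. For instance
  ∂[v_0,v_3] = [v_3] − [v_0].
The resulting 4×4 matrix has rank 3, and its Smith normal form has invariant factors (1,1,1).

Reading off H_k = ker ∂_k / im ∂_{k+1}:

  H_0: rank C_0 − rank ∂_1 = 4 − 3 = 1, and the invariant factors of ∂_1 are all 1, so H_0 = Z.
  H_1: rank ker ∂_1 − rank ∂_2 = (4 − 3) − 0 = 1, and there is no ∂_2, so H_1 = Z.

(K is a triangulation of the circle S^1.)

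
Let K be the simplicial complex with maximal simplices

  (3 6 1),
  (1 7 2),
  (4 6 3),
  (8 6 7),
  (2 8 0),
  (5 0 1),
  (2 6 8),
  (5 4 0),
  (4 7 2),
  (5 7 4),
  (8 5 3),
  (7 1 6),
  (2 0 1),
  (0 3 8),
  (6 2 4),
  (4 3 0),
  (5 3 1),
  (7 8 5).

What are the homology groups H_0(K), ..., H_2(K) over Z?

We work with the vertex ordering 0 < 1 < 2 < 3 < 4 < 5 < 6 < 7 < 8. The simplices of K, each written with vertices in increasing order, are:

  0-simplices (9): [0], [1], [2], [3], [4], [5], [6], [7], [8]
  1-simplices (27): (27 of them)
  2-simplices (18): [0,1,2], [0,1,5], [0,2,8], [0,3,4], [0,3,8], [0,4,5], [1,2,7], [1,3,5], [1,3,6], [1,6,7], [2,4,6], [2,4,7], [2,6,8], [3,4,6], [3,5,8], [4,5,7], [5,7,8], [6,7,8]

Hence C_0 ≅ Z^9, C_1 ≅ Z^27, C_2 ≅ Z^18.

∂_1: C_1 → C_0 maps an edge to its endpoints' difference, ∂[p,q] = q − p.
The 9×27 boundary matrix has rank 8 and Smith normal form diag(1,1,1,1,1,1,1,1).

∂_2: C_2 → C_1 maps a triangle to the signed sum of its edges. For instance
  ∂[2,4,6] = [4,6] − [2,6] + [2,4],
  ∂[5,7,8] = [7,8] − [5,8] + [5,7].
This gives a 27×18 integer matrix of rank 18; reducing to Smith normal form yields diagonal entries (1,1,1,1,1,1,1,1,1,1,1,1,1,1,1,1,1,2).

Reading off H_k = ker ∂_k / im ∂_{k+1}:

  H_0: rank C_0 − rank ∂_1 = 9 − 8 = 1, and the invariant factors of ∂_1 are all 1, so H_0 = Z.
  H_1: rank ker ∂_1 − rank ∂_2 = (27 − 8) − 18 = 1, and ∂_2 has invariant factor 2 > 1, so H_1 = Z ⊕ Z/2.
  H_2: rank ker ∂_2 − rank ∂_3 = (18 − 18) − 0 = 0, and there is no ∂_3, so H_2 = 0.

As a check, the Euler characteristic is 9 − 27 + 18 = 0, which agrees with 1 − 1 + 0 = 0.

H_0 ≅ Z,  H_1 ≅ Z ⊕ Z/2,  H_2 = 0.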